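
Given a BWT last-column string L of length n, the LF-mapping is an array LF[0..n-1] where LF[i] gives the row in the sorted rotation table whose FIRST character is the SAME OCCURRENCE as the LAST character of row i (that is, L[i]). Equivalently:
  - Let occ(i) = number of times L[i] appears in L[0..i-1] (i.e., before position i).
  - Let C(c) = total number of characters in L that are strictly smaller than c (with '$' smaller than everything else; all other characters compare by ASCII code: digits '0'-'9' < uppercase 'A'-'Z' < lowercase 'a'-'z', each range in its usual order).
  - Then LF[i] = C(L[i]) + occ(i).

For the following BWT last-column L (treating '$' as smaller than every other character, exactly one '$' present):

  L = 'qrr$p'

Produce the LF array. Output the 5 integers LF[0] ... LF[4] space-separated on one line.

Answer: 2 3 4 0 1

Derivation:
Char counts: '$':1, 'p':1, 'q':1, 'r':2
C (first-col start): C('$')=0, C('p')=1, C('q')=2, C('r')=3
L[0]='q': occ=0, LF[0]=C('q')+0=2+0=2
L[1]='r': occ=0, LF[1]=C('r')+0=3+0=3
L[2]='r': occ=1, LF[2]=C('r')+1=3+1=4
L[3]='$': occ=0, LF[3]=C('$')+0=0+0=0
L[4]='p': occ=0, LF[4]=C('p')+0=1+0=1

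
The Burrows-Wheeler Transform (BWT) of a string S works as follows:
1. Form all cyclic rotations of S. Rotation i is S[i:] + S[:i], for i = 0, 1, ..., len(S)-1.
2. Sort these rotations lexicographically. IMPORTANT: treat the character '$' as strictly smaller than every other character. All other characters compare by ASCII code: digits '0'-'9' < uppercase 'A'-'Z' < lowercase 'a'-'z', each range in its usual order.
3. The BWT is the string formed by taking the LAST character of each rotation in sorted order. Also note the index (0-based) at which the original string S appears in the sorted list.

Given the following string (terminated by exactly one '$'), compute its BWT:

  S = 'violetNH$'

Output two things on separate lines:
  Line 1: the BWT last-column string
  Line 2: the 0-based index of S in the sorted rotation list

All 9 rotations (rotation i = S[i:]+S[:i]):
  rot[0] = violetNH$
  rot[1] = ioletNH$v
  rot[2] = oletNH$vi
  rot[3] = letNH$vio
  rot[4] = etNH$viol
  rot[5] = tNH$viole
  rot[6] = NH$violet
  rot[7] = H$violetN
  rot[8] = $violetNH
Sorted (with $ < everything):
  sorted[0] = $violetNH  (last char: 'H')
  sorted[1] = H$violetN  (last char: 'N')
  sorted[2] = NH$violet  (last char: 't')
  sorted[3] = etNH$viol  (last char: 'l')
  sorted[4] = ioletNH$v  (last char: 'v')
  sorted[5] = letNH$vio  (last char: 'o')
  sorted[6] = oletNH$vi  (last char: 'i')
  sorted[7] = tNH$viole  (last char: 'e')
  sorted[8] = violetNH$  (last char: '$')
Last column: HNtlvoie$
Original string S is at sorted index 8

Answer: HNtlvoie$
8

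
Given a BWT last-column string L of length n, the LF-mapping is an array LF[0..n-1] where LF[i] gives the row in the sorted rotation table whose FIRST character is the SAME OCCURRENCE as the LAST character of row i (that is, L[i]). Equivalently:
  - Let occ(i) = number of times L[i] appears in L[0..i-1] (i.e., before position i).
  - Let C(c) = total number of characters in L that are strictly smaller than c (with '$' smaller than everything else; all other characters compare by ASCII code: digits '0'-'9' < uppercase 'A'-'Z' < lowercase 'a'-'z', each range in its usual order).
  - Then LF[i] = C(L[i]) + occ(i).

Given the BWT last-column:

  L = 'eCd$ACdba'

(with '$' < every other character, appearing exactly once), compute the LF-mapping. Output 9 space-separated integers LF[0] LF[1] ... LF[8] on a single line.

Answer: 8 2 6 0 1 3 7 5 4

Derivation:
Char counts: '$':1, 'A':1, 'C':2, 'a':1, 'b':1, 'd':2, 'e':1
C (first-col start): C('$')=0, C('A')=1, C('C')=2, C('a')=4, C('b')=5, C('d')=6, C('e')=8
L[0]='e': occ=0, LF[0]=C('e')+0=8+0=8
L[1]='C': occ=0, LF[1]=C('C')+0=2+0=2
L[2]='d': occ=0, LF[2]=C('d')+0=6+0=6
L[3]='$': occ=0, LF[3]=C('$')+0=0+0=0
L[4]='A': occ=0, LF[4]=C('A')+0=1+0=1
L[5]='C': occ=1, LF[5]=C('C')+1=2+1=3
L[6]='d': occ=1, LF[6]=C('d')+1=6+1=7
L[7]='b': occ=0, LF[7]=C('b')+0=5+0=5
L[8]='a': occ=0, LF[8]=C('a')+0=4+0=4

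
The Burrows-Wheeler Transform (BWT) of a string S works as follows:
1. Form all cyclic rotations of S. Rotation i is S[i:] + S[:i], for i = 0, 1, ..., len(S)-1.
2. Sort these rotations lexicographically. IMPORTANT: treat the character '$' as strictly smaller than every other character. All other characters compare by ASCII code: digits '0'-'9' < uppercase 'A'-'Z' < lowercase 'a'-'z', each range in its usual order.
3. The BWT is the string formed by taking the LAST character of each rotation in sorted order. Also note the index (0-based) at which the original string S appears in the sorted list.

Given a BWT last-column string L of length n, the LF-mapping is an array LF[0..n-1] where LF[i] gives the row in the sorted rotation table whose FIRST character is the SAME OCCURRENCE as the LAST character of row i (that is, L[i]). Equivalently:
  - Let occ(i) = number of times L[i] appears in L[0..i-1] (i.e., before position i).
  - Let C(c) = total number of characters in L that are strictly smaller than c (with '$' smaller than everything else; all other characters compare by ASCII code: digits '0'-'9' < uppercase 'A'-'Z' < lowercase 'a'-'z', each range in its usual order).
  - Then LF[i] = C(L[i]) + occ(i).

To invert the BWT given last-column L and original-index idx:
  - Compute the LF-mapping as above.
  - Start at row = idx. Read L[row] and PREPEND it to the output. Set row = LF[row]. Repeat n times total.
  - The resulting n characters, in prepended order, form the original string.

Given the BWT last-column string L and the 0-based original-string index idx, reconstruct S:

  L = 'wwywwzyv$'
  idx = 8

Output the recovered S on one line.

Answer: zwwwvyyw$

Derivation:
LF mapping: 2 3 6 4 5 8 7 1 0
Walk LF starting at row 8, prepending L[row]:
  step 1: row=8, L[8]='$', prepend. Next row=LF[8]=0
  step 2: row=0, L[0]='w', prepend. Next row=LF[0]=2
  step 3: row=2, L[2]='y', prepend. Next row=LF[2]=6
  step 4: row=6, L[6]='y', prepend. Next row=LF[6]=7
  step 5: row=7, L[7]='v', prepend. Next row=LF[7]=1
  step 6: row=1, L[1]='w', prepend. Next row=LF[1]=3
  step 7: row=3, L[3]='w', prepend. Next row=LF[3]=4
  step 8: row=4, L[4]='w', prepend. Next row=LF[4]=5
  step 9: row=5, L[5]='z', prepend. Next row=LF[5]=8
Reversed output: zwwwvyyw$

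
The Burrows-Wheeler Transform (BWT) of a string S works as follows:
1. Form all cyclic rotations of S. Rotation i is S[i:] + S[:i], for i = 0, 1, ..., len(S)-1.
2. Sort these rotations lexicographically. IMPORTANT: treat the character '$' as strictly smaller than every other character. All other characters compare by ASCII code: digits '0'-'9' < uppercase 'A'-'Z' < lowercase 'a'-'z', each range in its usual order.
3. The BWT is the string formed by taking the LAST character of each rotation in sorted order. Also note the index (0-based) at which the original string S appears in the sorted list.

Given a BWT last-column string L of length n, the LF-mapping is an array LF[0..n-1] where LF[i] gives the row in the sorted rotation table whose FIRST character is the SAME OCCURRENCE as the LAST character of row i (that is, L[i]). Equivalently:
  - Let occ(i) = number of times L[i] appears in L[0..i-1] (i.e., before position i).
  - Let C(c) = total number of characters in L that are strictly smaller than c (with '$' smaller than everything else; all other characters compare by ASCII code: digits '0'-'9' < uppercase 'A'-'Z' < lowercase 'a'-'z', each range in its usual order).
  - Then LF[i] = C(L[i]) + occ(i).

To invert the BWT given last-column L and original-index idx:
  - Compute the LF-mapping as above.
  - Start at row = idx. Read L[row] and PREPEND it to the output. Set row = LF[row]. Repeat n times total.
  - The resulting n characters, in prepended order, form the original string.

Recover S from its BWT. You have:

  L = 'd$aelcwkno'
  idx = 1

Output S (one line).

LF mapping: 3 0 1 4 6 2 9 5 7 8
Walk LF starting at row 1, prepending L[row]:
  step 1: row=1, L[1]='$', prepend. Next row=LF[1]=0
  step 2: row=0, L[0]='d', prepend. Next row=LF[0]=3
  step 3: row=3, L[3]='e', prepend. Next row=LF[3]=4
  step 4: row=4, L[4]='l', prepend. Next row=LF[4]=6
  step 5: row=6, L[6]='w', prepend. Next row=LF[6]=9
  step 6: row=9, L[9]='o', prepend. Next row=LF[9]=8
  step 7: row=8, L[8]='n', prepend. Next row=LF[8]=7
  step 8: row=7, L[7]='k', prepend. Next row=LF[7]=5
  step 9: row=5, L[5]='c', prepend. Next row=LF[5]=2
  step 10: row=2, L[2]='a', prepend. Next row=LF[2]=1
Reversed output: acknowled$

Answer: acknowled$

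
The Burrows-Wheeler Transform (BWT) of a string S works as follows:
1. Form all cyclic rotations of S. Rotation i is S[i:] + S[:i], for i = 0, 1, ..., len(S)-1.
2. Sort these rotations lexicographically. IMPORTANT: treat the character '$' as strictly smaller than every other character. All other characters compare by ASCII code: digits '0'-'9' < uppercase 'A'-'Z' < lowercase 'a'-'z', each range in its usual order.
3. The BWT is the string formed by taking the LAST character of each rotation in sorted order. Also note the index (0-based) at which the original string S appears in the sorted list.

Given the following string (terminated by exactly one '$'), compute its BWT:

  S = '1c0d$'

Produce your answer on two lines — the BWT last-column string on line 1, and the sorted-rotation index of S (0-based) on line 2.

Answer: dc$10
2

Derivation:
All 5 rotations (rotation i = S[i:]+S[:i]):
  rot[0] = 1c0d$
  rot[1] = c0d$1
  rot[2] = 0d$1c
  rot[3] = d$1c0
  rot[4] = $1c0d
Sorted (with $ < everything):
  sorted[0] = $1c0d  (last char: 'd')
  sorted[1] = 0d$1c  (last char: 'c')
  sorted[2] = 1c0d$  (last char: '$')
  sorted[3] = c0d$1  (last char: '1')
  sorted[4] = d$1c0  (last char: '0')
Last column: dc$10
Original string S is at sorted index 2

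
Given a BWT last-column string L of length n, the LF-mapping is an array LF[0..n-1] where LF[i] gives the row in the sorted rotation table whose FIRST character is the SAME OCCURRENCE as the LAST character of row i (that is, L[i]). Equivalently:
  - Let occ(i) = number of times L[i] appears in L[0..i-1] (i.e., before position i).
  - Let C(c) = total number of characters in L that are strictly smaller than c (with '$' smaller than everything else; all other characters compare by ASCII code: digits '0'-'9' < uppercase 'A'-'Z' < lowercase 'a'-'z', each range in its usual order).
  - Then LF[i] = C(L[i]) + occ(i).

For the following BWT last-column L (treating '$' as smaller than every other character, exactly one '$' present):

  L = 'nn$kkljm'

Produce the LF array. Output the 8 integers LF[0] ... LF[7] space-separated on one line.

Answer: 6 7 0 2 3 4 1 5

Derivation:
Char counts: '$':1, 'j':1, 'k':2, 'l':1, 'm':1, 'n':2
C (first-col start): C('$')=0, C('j')=1, C('k')=2, C('l')=4, C('m')=5, C('n')=6
L[0]='n': occ=0, LF[0]=C('n')+0=6+0=6
L[1]='n': occ=1, LF[1]=C('n')+1=6+1=7
L[2]='$': occ=0, LF[2]=C('$')+0=0+0=0
L[3]='k': occ=0, LF[3]=C('k')+0=2+0=2
L[4]='k': occ=1, LF[4]=C('k')+1=2+1=3
L[5]='l': occ=0, LF[5]=C('l')+0=4+0=4
L[6]='j': occ=0, LF[6]=C('j')+0=1+0=1
L[7]='m': occ=0, LF[7]=C('m')+0=5+0=5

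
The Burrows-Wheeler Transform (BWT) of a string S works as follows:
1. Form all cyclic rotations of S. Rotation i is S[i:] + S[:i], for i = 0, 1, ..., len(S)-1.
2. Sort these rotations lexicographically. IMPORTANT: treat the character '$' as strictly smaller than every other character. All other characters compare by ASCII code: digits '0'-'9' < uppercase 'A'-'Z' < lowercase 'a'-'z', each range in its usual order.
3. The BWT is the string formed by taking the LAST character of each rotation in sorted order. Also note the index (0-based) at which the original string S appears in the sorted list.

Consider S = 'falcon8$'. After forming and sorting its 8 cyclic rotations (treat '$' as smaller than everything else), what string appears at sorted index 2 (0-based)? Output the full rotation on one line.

All 8 rotations (rotation i = S[i:]+S[:i]):
  rot[0] = falcon8$
  rot[1] = alcon8$f
  rot[2] = lcon8$fa
  rot[3] = con8$fal
  rot[4] = on8$falc
  rot[5] = n8$falco
  rot[6] = 8$falcon
  rot[7] = $falcon8
Sorted (with $ < everything):
  sorted[0] = $falcon8
  sorted[1] = 8$falcon
  sorted[2] = alcon8$f
  sorted[3] = con8$fal
  sorted[4] = falcon8$
  sorted[5] = lcon8$fa
  sorted[6] = n8$falco
  sorted[7] = on8$falc
sorted[2] = alcon8$f

Answer: alcon8$f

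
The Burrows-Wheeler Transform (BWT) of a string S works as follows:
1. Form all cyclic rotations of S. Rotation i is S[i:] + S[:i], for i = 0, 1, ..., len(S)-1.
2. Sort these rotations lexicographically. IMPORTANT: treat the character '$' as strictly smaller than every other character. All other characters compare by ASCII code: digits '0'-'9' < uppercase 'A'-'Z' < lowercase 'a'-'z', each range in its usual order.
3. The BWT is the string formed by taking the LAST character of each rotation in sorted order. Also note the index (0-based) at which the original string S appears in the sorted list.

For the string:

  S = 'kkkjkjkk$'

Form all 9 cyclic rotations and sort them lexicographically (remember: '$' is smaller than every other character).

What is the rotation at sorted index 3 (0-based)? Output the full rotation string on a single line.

All 9 rotations (rotation i = S[i:]+S[:i]):
  rot[0] = kkkjkjkk$
  rot[1] = kkjkjkk$k
  rot[2] = kjkjkk$kk
  rot[3] = jkjkk$kkk
  rot[4] = kjkk$kkkj
  rot[5] = jkk$kkkjk
  rot[6] = kk$kkkjkj
  rot[7] = k$kkkjkjk
  rot[8] = $kkkjkjkk
Sorted (with $ < everything):
  sorted[0] = $kkkjkjkk
  sorted[1] = jkjkk$kkk
  sorted[2] = jkk$kkkjk
  sorted[3] = k$kkkjkjk
  sorted[4] = kjkjkk$kk
  sorted[5] = kjkk$kkkj
  sorted[6] = kk$kkkjkj
  sorted[7] = kkjkjkk$k
  sorted[8] = kkkjkjkk$
sorted[3] = k$kkkjkjk

Answer: k$kkkjkjk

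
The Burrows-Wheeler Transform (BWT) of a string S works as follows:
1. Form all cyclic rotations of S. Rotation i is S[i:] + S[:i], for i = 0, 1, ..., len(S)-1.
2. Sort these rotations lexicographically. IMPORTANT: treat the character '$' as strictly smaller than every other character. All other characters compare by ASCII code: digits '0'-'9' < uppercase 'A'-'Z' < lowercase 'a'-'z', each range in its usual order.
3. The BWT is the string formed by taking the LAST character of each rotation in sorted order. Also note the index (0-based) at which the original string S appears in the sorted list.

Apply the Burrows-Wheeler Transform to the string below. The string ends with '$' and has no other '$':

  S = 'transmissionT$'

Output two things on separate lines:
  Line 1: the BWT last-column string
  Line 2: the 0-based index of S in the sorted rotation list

Answer: Tnrsmsoaitsni$
13

Derivation:
All 14 rotations (rotation i = S[i:]+S[:i]):
  rot[0] = transmissionT$
  rot[1] = ransmissionT$t
  rot[2] = ansmissionT$tr
  rot[3] = nsmissionT$tra
  rot[4] = smissionT$tran
  rot[5] = missionT$trans
  rot[6] = issionT$transm
  rot[7] = ssionT$transmi
  rot[8] = sionT$transmis
  rot[9] = ionT$transmiss
  rot[10] = onT$transmissi
  rot[11] = nT$transmissio
  rot[12] = T$transmission
  rot[13] = $transmissionT
Sorted (with $ < everything):
  sorted[0] = $transmissionT  (last char: 'T')
  sorted[1] = T$transmission  (last char: 'n')
  sorted[2] = ansmissionT$tr  (last char: 'r')
  sorted[3] = ionT$transmiss  (last char: 's')
  sorted[4] = issionT$transm  (last char: 'm')
  sorted[5] = missionT$trans  (last char: 's')
  sorted[6] = nT$transmissio  (last char: 'o')
  sorted[7] = nsmissionT$tra  (last char: 'a')
  sorted[8] = onT$transmissi  (last char: 'i')
  sorted[9] = ransmissionT$t  (last char: 't')
  sorted[10] = sionT$transmis  (last char: 's')
  sorted[11] = smissionT$tran  (last char: 'n')
  sorted[12] = ssionT$transmi  (last char: 'i')
  sorted[13] = transmissionT$  (last char: '$')
Last column: Tnrsmsoaitsni$
Original string S is at sorted index 13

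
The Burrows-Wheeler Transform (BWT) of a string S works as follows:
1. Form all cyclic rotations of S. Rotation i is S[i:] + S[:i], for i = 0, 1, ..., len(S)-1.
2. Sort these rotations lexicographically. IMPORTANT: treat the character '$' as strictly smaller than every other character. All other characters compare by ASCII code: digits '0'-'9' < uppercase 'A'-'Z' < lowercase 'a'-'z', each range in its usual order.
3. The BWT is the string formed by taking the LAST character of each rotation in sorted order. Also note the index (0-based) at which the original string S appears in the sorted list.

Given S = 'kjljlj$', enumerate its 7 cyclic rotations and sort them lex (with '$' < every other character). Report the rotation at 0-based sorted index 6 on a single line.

Answer: ljlj$kj

Derivation:
All 7 rotations (rotation i = S[i:]+S[:i]):
  rot[0] = kjljlj$
  rot[1] = jljlj$k
  rot[2] = ljlj$kj
  rot[3] = jlj$kjl
  rot[4] = lj$kjlj
  rot[5] = j$kjljl
  rot[6] = $kjljlj
Sorted (with $ < everything):
  sorted[0] = $kjljlj
  sorted[1] = j$kjljl
  sorted[2] = jlj$kjl
  sorted[3] = jljlj$k
  sorted[4] = kjljlj$
  sorted[5] = lj$kjlj
  sorted[6] = ljlj$kj
sorted[6] = ljlj$kj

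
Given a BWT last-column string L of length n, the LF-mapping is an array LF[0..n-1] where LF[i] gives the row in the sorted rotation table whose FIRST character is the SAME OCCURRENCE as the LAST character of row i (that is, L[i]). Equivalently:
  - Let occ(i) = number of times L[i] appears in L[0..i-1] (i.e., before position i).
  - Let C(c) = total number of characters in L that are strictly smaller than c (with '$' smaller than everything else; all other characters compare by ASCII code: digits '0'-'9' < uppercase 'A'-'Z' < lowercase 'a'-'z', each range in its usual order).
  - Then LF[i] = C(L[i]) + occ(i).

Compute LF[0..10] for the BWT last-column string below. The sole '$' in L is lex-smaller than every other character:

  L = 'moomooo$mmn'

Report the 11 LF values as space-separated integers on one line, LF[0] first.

Answer: 1 6 7 2 8 9 10 0 3 4 5

Derivation:
Char counts: '$':1, 'm':4, 'n':1, 'o':5
C (first-col start): C('$')=0, C('m')=1, C('n')=5, C('o')=6
L[0]='m': occ=0, LF[0]=C('m')+0=1+0=1
L[1]='o': occ=0, LF[1]=C('o')+0=6+0=6
L[2]='o': occ=1, LF[2]=C('o')+1=6+1=7
L[3]='m': occ=1, LF[3]=C('m')+1=1+1=2
L[4]='o': occ=2, LF[4]=C('o')+2=6+2=8
L[5]='o': occ=3, LF[5]=C('o')+3=6+3=9
L[6]='o': occ=4, LF[6]=C('o')+4=6+4=10
L[7]='$': occ=0, LF[7]=C('$')+0=0+0=0
L[8]='m': occ=2, LF[8]=C('m')+2=1+2=3
L[9]='m': occ=3, LF[9]=C('m')+3=1+3=4
L[10]='n': occ=0, LF[10]=C('n')+0=5+0=5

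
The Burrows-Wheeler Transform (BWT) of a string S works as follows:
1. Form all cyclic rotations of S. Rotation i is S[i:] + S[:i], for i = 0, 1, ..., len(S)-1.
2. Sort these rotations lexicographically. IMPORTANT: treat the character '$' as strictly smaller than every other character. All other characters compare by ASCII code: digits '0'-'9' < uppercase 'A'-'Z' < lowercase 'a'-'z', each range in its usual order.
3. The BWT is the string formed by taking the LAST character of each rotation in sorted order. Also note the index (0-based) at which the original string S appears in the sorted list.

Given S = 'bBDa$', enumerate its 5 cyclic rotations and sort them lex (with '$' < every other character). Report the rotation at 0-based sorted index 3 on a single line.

All 5 rotations (rotation i = S[i:]+S[:i]):
  rot[0] = bBDa$
  rot[1] = BDa$b
  rot[2] = Da$bB
  rot[3] = a$bBD
  rot[4] = $bBDa
Sorted (with $ < everything):
  sorted[0] = $bBDa
  sorted[1] = BDa$b
  sorted[2] = Da$bB
  sorted[3] = a$bBD
  sorted[4] = bBDa$
sorted[3] = a$bBD

Answer: a$bBD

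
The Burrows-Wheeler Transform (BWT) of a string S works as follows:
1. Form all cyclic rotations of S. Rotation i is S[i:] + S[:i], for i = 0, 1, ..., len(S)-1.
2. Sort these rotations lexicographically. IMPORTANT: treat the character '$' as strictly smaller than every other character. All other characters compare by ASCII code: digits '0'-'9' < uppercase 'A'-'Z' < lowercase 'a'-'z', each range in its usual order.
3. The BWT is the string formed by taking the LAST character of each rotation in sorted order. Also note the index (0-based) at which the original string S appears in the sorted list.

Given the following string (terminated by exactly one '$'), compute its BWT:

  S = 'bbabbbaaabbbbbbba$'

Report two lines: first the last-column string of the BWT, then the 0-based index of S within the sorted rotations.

Answer: abbababbbbb$babbba
11

Derivation:
All 18 rotations (rotation i = S[i:]+S[:i]):
  rot[0] = bbabbbaaabbbbbbba$
  rot[1] = babbbaaabbbbbbba$b
  rot[2] = abbbaaabbbbbbba$bb
  rot[3] = bbbaaabbbbbbba$bba
  rot[4] = bbaaabbbbbbba$bbab
  rot[5] = baaabbbbbbba$bbabb
  rot[6] = aaabbbbbbba$bbabbb
  rot[7] = aabbbbbbba$bbabbba
  rot[8] = abbbbbbba$bbabbbaa
  rot[9] = bbbbbbba$bbabbbaaa
  rot[10] = bbbbbba$bbabbbaaab
  rot[11] = bbbbba$bbabbbaaabb
  rot[12] = bbbba$bbabbbaaabbb
  rot[13] = bbba$bbabbbaaabbbb
  rot[14] = bba$bbabbbaaabbbbb
  rot[15] = ba$bbabbbaaabbbbbb
  rot[16] = a$bbabbbaaabbbbbbb
  rot[17] = $bbabbbaaabbbbbbba
Sorted (with $ < everything):
  sorted[0] = $bbabbbaaabbbbbbba  (last char: 'a')
  sorted[1] = a$bbabbbaaabbbbbbb  (last char: 'b')
  sorted[2] = aaabbbbbbba$bbabbb  (last char: 'b')
  sorted[3] = aabbbbbbba$bbabbba  (last char: 'a')
  sorted[4] = abbbaaabbbbbbba$bb  (last char: 'b')
  sorted[5] = abbbbbbba$bbabbbaa  (last char: 'a')
  sorted[6] = ba$bbabbbaaabbbbbb  (last char: 'b')
  sorted[7] = baaabbbbbbba$bbabb  (last char: 'b')
  sorted[8] = babbbaaabbbbbbba$b  (last char: 'b')
  sorted[9] = bba$bbabbbaaabbbbb  (last char: 'b')
  sorted[10] = bbaaabbbbbbba$bbab  (last char: 'b')
  sorted[11] = bbabbbaaabbbbbbba$  (last char: '$')
  sorted[12] = bbba$bbabbbaaabbbb  (last char: 'b')
  sorted[13] = bbbaaabbbbbbba$bba  (last char: 'a')
  sorted[14] = bbbba$bbabbbaaabbb  (last char: 'b')
  sorted[15] = bbbbba$bbabbbaaabb  (last char: 'b')
  sorted[16] = bbbbbba$bbabbbaaab  (last char: 'b')
  sorted[17] = bbbbbbba$bbabbbaaa  (last char: 'a')
Last column: abbababbbbb$babbba
Original string S is at sorted index 11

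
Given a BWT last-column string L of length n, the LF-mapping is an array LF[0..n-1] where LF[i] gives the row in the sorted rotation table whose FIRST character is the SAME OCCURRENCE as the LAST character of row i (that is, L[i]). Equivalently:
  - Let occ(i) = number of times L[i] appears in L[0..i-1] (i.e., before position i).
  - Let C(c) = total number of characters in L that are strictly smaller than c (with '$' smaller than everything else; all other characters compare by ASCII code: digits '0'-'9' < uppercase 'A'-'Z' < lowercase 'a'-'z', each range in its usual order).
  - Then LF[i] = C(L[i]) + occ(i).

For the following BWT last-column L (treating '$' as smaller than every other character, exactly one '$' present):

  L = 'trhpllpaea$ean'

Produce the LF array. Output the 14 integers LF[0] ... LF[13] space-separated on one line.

Answer: 13 12 6 10 7 8 11 1 4 2 0 5 3 9

Derivation:
Char counts: '$':1, 'a':3, 'e':2, 'h':1, 'l':2, 'n':1, 'p':2, 'r':1, 't':1
C (first-col start): C('$')=0, C('a')=1, C('e')=4, C('h')=6, C('l')=7, C('n')=9, C('p')=10, C('r')=12, C('t')=13
L[0]='t': occ=0, LF[0]=C('t')+0=13+0=13
L[1]='r': occ=0, LF[1]=C('r')+0=12+0=12
L[2]='h': occ=0, LF[2]=C('h')+0=6+0=6
L[3]='p': occ=0, LF[3]=C('p')+0=10+0=10
L[4]='l': occ=0, LF[4]=C('l')+0=7+0=7
L[5]='l': occ=1, LF[5]=C('l')+1=7+1=8
L[6]='p': occ=1, LF[6]=C('p')+1=10+1=11
L[7]='a': occ=0, LF[7]=C('a')+0=1+0=1
L[8]='e': occ=0, LF[8]=C('e')+0=4+0=4
L[9]='a': occ=1, LF[9]=C('a')+1=1+1=2
L[10]='$': occ=0, LF[10]=C('$')+0=0+0=0
L[11]='e': occ=1, LF[11]=C('e')+1=4+1=5
L[12]='a': occ=2, LF[12]=C('a')+2=1+2=3
L[13]='n': occ=0, LF[13]=C('n')+0=9+0=9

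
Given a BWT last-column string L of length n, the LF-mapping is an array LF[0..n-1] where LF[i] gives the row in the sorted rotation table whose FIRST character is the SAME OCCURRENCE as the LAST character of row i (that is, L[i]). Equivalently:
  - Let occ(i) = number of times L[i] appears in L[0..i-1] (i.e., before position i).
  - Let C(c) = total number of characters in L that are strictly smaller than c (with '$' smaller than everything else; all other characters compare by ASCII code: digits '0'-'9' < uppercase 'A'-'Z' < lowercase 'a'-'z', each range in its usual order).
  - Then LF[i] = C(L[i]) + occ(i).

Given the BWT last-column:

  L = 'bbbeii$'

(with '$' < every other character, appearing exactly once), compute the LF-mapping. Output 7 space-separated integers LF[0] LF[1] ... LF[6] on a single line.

Char counts: '$':1, 'b':3, 'e':1, 'i':2
C (first-col start): C('$')=0, C('b')=1, C('e')=4, C('i')=5
L[0]='b': occ=0, LF[0]=C('b')+0=1+0=1
L[1]='b': occ=1, LF[1]=C('b')+1=1+1=2
L[2]='b': occ=2, LF[2]=C('b')+2=1+2=3
L[3]='e': occ=0, LF[3]=C('e')+0=4+0=4
L[4]='i': occ=0, LF[4]=C('i')+0=5+0=5
L[5]='i': occ=1, LF[5]=C('i')+1=5+1=6
L[6]='$': occ=0, LF[6]=C('$')+0=0+0=0

Answer: 1 2 3 4 5 6 0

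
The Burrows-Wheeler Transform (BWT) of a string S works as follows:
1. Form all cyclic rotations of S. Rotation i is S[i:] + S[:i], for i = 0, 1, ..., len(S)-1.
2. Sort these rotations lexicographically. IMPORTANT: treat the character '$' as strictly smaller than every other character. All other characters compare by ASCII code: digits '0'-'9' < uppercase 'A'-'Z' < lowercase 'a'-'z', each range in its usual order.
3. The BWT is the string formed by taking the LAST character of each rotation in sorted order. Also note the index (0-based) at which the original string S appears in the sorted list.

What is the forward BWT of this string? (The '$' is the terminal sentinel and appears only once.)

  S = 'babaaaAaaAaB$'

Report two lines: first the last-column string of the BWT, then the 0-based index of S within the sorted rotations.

Answer: BaaaaaAAabba$
12

Derivation:
All 13 rotations (rotation i = S[i:]+S[:i]):
  rot[0] = babaaaAaaAaB$
  rot[1] = abaaaAaaAaB$b
  rot[2] = baaaAaaAaB$ba
  rot[3] = aaaAaaAaB$bab
  rot[4] = aaAaaAaB$baba
  rot[5] = aAaaAaB$babaa
  rot[6] = AaaAaB$babaaa
  rot[7] = aaAaB$babaaaA
  rot[8] = aAaB$babaaaAa
  rot[9] = AaB$babaaaAaa
  rot[10] = aB$babaaaAaaA
  rot[11] = B$babaaaAaaAa
  rot[12] = $babaaaAaaAaB
Sorted (with $ < everything):
  sorted[0] = $babaaaAaaAaB  (last char: 'B')
  sorted[1] = AaB$babaaaAaa  (last char: 'a')
  sorted[2] = AaaAaB$babaaa  (last char: 'a')
  sorted[3] = B$babaaaAaaAa  (last char: 'a')
  sorted[4] = aAaB$babaaaAa  (last char: 'a')
  sorted[5] = aAaaAaB$babaa  (last char: 'a')
  sorted[6] = aB$babaaaAaaA  (last char: 'A')
  sorted[7] = aaAaB$babaaaA  (last char: 'A')
  sorted[8] = aaAaaAaB$baba  (last char: 'a')
  sorted[9] = aaaAaaAaB$bab  (last char: 'b')
  sorted[10] = abaaaAaaAaB$b  (last char: 'b')
  sorted[11] = baaaAaaAaB$ba  (last char: 'a')
  sorted[12] = babaaaAaaAaB$  (last char: '$')
Last column: BaaaaaAAabba$
Original string S is at sorted index 12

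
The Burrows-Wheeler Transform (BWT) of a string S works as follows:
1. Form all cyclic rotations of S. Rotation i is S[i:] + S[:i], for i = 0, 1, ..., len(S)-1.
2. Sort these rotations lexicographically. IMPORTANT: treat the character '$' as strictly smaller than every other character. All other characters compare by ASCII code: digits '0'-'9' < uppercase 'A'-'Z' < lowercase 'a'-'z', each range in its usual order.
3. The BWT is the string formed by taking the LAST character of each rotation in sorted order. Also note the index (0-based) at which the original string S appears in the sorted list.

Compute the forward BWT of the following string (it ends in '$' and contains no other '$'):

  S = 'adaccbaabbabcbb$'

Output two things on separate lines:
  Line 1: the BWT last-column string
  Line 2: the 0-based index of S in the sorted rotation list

Answer: bbabd$bcbcaacbaa
5

Derivation:
All 16 rotations (rotation i = S[i:]+S[:i]):
  rot[0] = adaccbaabbabcbb$
  rot[1] = daccbaabbabcbb$a
  rot[2] = accbaabbabcbb$ad
  rot[3] = ccbaabbabcbb$ada
  rot[4] = cbaabbabcbb$adac
  rot[5] = baabbabcbb$adacc
  rot[6] = aabbabcbb$adaccb
  rot[7] = abbabcbb$adaccba
  rot[8] = bbabcbb$adaccbaa
  rot[9] = babcbb$adaccbaab
  rot[10] = abcbb$adaccbaabb
  rot[11] = bcbb$adaccbaabba
  rot[12] = cbb$adaccbaabbab
  rot[13] = bb$adaccbaabbabc
  rot[14] = b$adaccbaabbabcb
  rot[15] = $adaccbaabbabcbb
Sorted (with $ < everything):
  sorted[0] = $adaccbaabbabcbb  (last char: 'b')
  sorted[1] = aabbabcbb$adaccb  (last char: 'b')
  sorted[2] = abbabcbb$adaccba  (last char: 'a')
  sorted[3] = abcbb$adaccbaabb  (last char: 'b')
  sorted[4] = accbaabbabcbb$ad  (last char: 'd')
  sorted[5] = adaccbaabbabcbb$  (last char: '$')
  sorted[6] = b$adaccbaabbabcb  (last char: 'b')
  sorted[7] = baabbabcbb$adacc  (last char: 'c')
  sorted[8] = babcbb$adaccbaab  (last char: 'b')
  sorted[9] = bb$adaccbaabbabc  (last char: 'c')
  sorted[10] = bbabcbb$adaccbaa  (last char: 'a')
  sorted[11] = bcbb$adaccbaabba  (last char: 'a')
  sorted[12] = cbaabbabcbb$adac  (last char: 'c')
  sorted[13] = cbb$adaccbaabbab  (last char: 'b')
  sorted[14] = ccbaabbabcbb$ada  (last char: 'a')
  sorted[15] = daccbaabbabcbb$a  (last char: 'a')
Last column: bbabd$bcbcaacbaa
Original string S is at sorted index 5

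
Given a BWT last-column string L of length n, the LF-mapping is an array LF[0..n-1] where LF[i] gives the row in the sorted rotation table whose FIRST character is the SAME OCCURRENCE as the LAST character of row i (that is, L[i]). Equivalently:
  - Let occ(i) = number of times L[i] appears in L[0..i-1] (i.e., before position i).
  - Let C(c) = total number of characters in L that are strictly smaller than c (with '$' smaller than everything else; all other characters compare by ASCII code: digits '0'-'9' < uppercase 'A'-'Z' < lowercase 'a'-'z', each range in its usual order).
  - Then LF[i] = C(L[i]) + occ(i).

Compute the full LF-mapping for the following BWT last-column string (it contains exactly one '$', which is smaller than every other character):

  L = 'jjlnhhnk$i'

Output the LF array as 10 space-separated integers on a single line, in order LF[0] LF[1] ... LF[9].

Answer: 4 5 7 8 1 2 9 6 0 3

Derivation:
Char counts: '$':1, 'h':2, 'i':1, 'j':2, 'k':1, 'l':1, 'n':2
C (first-col start): C('$')=0, C('h')=1, C('i')=3, C('j')=4, C('k')=6, C('l')=7, C('n')=8
L[0]='j': occ=0, LF[0]=C('j')+0=4+0=4
L[1]='j': occ=1, LF[1]=C('j')+1=4+1=5
L[2]='l': occ=0, LF[2]=C('l')+0=7+0=7
L[3]='n': occ=0, LF[3]=C('n')+0=8+0=8
L[4]='h': occ=0, LF[4]=C('h')+0=1+0=1
L[5]='h': occ=1, LF[5]=C('h')+1=1+1=2
L[6]='n': occ=1, LF[6]=C('n')+1=8+1=9
L[7]='k': occ=0, LF[7]=C('k')+0=6+0=6
L[8]='$': occ=0, LF[8]=C('$')+0=0+0=0
L[9]='i': occ=0, LF[9]=C('i')+0=3+0=3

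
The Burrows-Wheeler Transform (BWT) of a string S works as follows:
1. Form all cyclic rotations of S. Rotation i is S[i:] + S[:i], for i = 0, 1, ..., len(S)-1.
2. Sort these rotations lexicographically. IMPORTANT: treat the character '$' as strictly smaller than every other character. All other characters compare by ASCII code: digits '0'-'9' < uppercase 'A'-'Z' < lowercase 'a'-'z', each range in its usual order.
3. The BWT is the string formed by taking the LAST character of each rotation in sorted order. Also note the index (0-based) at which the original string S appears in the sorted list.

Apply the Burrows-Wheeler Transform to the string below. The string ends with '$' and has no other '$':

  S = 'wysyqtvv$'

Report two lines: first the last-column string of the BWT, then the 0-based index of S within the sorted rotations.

All 9 rotations (rotation i = S[i:]+S[:i]):
  rot[0] = wysyqtvv$
  rot[1] = ysyqtvv$w
  rot[2] = syqtvv$wy
  rot[3] = yqtvv$wys
  rot[4] = qtvv$wysy
  rot[5] = tvv$wysyq
  rot[6] = vv$wysyqt
  rot[7] = v$wysyqtv
  rot[8] = $wysyqtvv
Sorted (with $ < everything):
  sorted[0] = $wysyqtvv  (last char: 'v')
  sorted[1] = qtvv$wysy  (last char: 'y')
  sorted[2] = syqtvv$wy  (last char: 'y')
  sorted[3] = tvv$wysyq  (last char: 'q')
  sorted[4] = v$wysyqtv  (last char: 'v')
  sorted[5] = vv$wysyqt  (last char: 't')
  sorted[6] = wysyqtvv$  (last char: '$')
  sorted[7] = yqtvv$wys  (last char: 's')
  sorted[8] = ysyqtvv$w  (last char: 'w')
Last column: vyyqvt$sw
Original string S is at sorted index 6

Answer: vyyqvt$sw
6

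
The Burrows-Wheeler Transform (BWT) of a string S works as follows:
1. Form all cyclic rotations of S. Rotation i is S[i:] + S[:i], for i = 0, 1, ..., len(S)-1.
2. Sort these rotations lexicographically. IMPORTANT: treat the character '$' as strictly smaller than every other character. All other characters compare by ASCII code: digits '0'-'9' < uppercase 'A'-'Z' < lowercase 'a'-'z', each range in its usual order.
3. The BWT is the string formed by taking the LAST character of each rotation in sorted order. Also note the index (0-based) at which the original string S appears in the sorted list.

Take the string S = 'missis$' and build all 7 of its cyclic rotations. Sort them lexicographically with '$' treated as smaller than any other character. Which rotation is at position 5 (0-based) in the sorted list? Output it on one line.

All 7 rotations (rotation i = S[i:]+S[:i]):
  rot[0] = missis$
  rot[1] = issis$m
  rot[2] = ssis$mi
  rot[3] = sis$mis
  rot[4] = is$miss
  rot[5] = s$missi
  rot[6] = $missis
Sorted (with $ < everything):
  sorted[0] = $missis
  sorted[1] = is$miss
  sorted[2] = issis$m
  sorted[3] = missis$
  sorted[4] = s$missi
  sorted[5] = sis$mis
  sorted[6] = ssis$mi
sorted[5] = sis$mis

Answer: sis$mis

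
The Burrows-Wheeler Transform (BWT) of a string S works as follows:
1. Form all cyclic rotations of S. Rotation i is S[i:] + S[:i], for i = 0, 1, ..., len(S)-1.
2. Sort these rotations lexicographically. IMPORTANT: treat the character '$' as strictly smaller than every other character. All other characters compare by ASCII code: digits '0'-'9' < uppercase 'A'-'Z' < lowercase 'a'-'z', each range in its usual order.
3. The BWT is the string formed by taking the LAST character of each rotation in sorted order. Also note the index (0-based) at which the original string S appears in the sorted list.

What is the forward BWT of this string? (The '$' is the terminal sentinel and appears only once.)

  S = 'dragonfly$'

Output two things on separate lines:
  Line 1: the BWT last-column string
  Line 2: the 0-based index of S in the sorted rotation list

Answer: yr$nafogdl
2

Derivation:
All 10 rotations (rotation i = S[i:]+S[:i]):
  rot[0] = dragonfly$
  rot[1] = ragonfly$d
  rot[2] = agonfly$dr
  rot[3] = gonfly$dra
  rot[4] = onfly$drag
  rot[5] = nfly$drago
  rot[6] = fly$dragon
  rot[7] = ly$dragonf
  rot[8] = y$dragonfl
  rot[9] = $dragonfly
Sorted (with $ < everything):
  sorted[0] = $dragonfly  (last char: 'y')
  sorted[1] = agonfly$dr  (last char: 'r')
  sorted[2] = dragonfly$  (last char: '$')
  sorted[3] = fly$dragon  (last char: 'n')
  sorted[4] = gonfly$dra  (last char: 'a')
  sorted[5] = ly$dragonf  (last char: 'f')
  sorted[6] = nfly$drago  (last char: 'o')
  sorted[7] = onfly$drag  (last char: 'g')
  sorted[8] = ragonfly$d  (last char: 'd')
  sorted[9] = y$dragonfl  (last char: 'l')
Last column: yr$nafogdl
Original string S is at sorted index 2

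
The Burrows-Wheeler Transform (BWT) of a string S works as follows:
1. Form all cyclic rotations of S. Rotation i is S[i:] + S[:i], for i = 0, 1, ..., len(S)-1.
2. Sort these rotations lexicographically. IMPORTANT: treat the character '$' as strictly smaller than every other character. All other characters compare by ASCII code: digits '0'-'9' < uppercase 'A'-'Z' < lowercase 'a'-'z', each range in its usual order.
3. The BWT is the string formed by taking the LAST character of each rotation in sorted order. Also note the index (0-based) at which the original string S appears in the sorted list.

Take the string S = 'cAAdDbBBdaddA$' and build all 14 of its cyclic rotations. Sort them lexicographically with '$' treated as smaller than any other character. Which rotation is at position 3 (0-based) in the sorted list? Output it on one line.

All 14 rotations (rotation i = S[i:]+S[:i]):
  rot[0] = cAAdDbBBdaddA$
  rot[1] = AAdDbBBdaddA$c
  rot[2] = AdDbBBdaddA$cA
  rot[3] = dDbBBdaddA$cAA
  rot[4] = DbBBdaddA$cAAd
  rot[5] = bBBdaddA$cAAdD
  rot[6] = BBdaddA$cAAdDb
  rot[7] = BdaddA$cAAdDbB
  rot[8] = daddA$cAAdDbBB
  rot[9] = addA$cAAdDbBBd
  rot[10] = ddA$cAAdDbBBda
  rot[11] = dA$cAAdDbBBdad
  rot[12] = A$cAAdDbBBdadd
  rot[13] = $cAAdDbBBdaddA
Sorted (with $ < everything):
  sorted[0] = $cAAdDbBBdaddA
  sorted[1] = A$cAAdDbBBdadd
  sorted[2] = AAdDbBBdaddA$c
  sorted[3] = AdDbBBdaddA$cA
  sorted[4] = BBdaddA$cAAdDb
  sorted[5] = BdaddA$cAAdDbB
  sorted[6] = DbBBdaddA$cAAd
  sorted[7] = addA$cAAdDbBBd
  sorted[8] = bBBdaddA$cAAdD
  sorted[9] = cAAdDbBBdaddA$
  sorted[10] = dA$cAAdDbBBdad
  sorted[11] = dDbBBdaddA$cAA
  sorted[12] = daddA$cAAdDbBB
  sorted[13] = ddA$cAAdDbBBda
sorted[3] = AdDbBBdaddA$cA

Answer: AdDbBBdaddA$cA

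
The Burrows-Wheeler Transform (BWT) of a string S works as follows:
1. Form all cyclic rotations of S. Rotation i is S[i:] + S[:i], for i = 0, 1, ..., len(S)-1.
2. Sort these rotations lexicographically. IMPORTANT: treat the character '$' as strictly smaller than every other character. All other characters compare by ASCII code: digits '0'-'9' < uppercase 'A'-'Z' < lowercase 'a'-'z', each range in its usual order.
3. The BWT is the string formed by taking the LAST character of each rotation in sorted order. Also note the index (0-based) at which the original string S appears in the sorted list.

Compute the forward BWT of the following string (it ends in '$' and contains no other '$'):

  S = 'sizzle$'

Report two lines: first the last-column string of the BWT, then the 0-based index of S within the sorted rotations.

Answer: elsz$zi
4

Derivation:
All 7 rotations (rotation i = S[i:]+S[:i]):
  rot[0] = sizzle$
  rot[1] = izzle$s
  rot[2] = zzle$si
  rot[3] = zle$siz
  rot[4] = le$sizz
  rot[5] = e$sizzl
  rot[6] = $sizzle
Sorted (with $ < everything):
  sorted[0] = $sizzle  (last char: 'e')
  sorted[1] = e$sizzl  (last char: 'l')
  sorted[2] = izzle$s  (last char: 's')
  sorted[3] = le$sizz  (last char: 'z')
  sorted[4] = sizzle$  (last char: '$')
  sorted[5] = zle$siz  (last char: 'z')
  sorted[6] = zzle$si  (last char: 'i')
Last column: elsz$zi
Original string S is at sorted index 4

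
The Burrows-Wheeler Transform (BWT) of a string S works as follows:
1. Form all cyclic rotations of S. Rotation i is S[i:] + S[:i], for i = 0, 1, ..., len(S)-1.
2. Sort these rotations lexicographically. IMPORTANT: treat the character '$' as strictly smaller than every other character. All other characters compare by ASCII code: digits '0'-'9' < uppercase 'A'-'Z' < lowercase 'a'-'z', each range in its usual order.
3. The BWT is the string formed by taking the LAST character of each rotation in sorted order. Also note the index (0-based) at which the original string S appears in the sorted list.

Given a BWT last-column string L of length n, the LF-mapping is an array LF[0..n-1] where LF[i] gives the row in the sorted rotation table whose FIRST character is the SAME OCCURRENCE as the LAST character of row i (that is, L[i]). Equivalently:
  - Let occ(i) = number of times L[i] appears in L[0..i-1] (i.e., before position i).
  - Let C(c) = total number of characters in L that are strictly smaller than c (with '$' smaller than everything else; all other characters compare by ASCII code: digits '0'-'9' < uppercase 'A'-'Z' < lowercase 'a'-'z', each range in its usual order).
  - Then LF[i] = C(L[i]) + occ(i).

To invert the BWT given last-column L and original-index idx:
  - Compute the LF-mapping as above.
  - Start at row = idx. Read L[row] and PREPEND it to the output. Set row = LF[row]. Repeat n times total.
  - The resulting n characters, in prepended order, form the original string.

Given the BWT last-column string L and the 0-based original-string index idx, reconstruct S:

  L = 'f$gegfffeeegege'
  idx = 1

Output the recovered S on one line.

LF mapping: 7 0 11 1 12 8 9 10 2 3 4 13 5 14 6
Walk LF starting at row 1, prepending L[row]:
  step 1: row=1, L[1]='$', prepend. Next row=LF[1]=0
  step 2: row=0, L[0]='f', prepend. Next row=LF[0]=7
  step 3: row=7, L[7]='f', prepend. Next row=LF[7]=10
  step 4: row=10, L[10]='e', prepend. Next row=LF[10]=4
  step 5: row=4, L[4]='g', prepend. Next row=LF[4]=12
  step 6: row=12, L[12]='e', prepend. Next row=LF[12]=5
  step 7: row=5, L[5]='f', prepend. Next row=LF[5]=8
  step 8: row=8, L[8]='e', prepend. Next row=LF[8]=2
  step 9: row=2, L[2]='g', prepend. Next row=LF[2]=11
  step 10: row=11, L[11]='g', prepend. Next row=LF[11]=13
  step 11: row=13, L[13]='g', prepend. Next row=LF[13]=14
  step 12: row=14, L[14]='e', prepend. Next row=LF[14]=6
  step 13: row=6, L[6]='f', prepend. Next row=LF[6]=9
  step 14: row=9, L[9]='e', prepend. Next row=LF[9]=3
  step 15: row=3, L[3]='e', prepend. Next row=LF[3]=1
Reversed output: eefegggefegeff$

Answer: eefegggefegeff$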